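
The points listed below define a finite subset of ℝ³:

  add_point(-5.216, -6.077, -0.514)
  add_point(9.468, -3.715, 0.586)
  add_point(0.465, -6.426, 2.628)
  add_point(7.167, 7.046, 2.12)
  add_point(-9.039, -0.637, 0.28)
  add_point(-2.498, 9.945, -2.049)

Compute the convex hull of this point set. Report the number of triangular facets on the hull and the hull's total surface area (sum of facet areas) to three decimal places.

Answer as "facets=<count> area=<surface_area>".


facets=8 area=459.184

6 of the 6 inputs are extreme points: [0, 1, 2, 3, 4, 5].

Triangle areas on the boundary:
  f1: (p3, p5, p4) → 68.1406
  f2: (p3, p2, p4) → 85.2647
  f3: (p3, p5, p1) → 55.9056
  f4: (p3, p2, p1) → 53.3843
  f5: (p0, p5, p4) → 39.4955
  f6: (p0, p5, p1) → 115.6226
  f7: (p0, p2, p4) → 19.0336
  f8: (p0, p2, p1) → 22.3374
Σ area = 459.184

Euler: V−E+F = 6−12+8 = 2.


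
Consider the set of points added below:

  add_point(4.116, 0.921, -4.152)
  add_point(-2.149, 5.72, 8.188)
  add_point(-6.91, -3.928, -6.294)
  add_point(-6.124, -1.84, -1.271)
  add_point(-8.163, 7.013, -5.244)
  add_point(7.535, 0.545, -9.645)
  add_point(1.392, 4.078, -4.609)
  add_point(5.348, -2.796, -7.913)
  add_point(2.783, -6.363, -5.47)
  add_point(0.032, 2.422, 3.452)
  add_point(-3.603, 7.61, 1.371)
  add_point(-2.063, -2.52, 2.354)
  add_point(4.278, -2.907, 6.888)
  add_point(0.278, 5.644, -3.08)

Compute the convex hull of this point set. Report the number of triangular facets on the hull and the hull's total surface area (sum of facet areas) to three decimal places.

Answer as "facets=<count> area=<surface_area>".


facets=18 area=673.963

Extreme-point indices: [1, 2, 3, 4, 5, 7, 8, 10, 11, 12, 13] — 11 of 14 on the boundary.

Facet areas (half cross-product norm):
  f1: (p3, p1, p4) → 62.2860
  f2: (p2, p5, p4) → 84.5746
  f3: (p2, p3, p4) → 27.2054
  f4: (p10, p1, p4) → 14.3655
  f5: (p12, p2, p8) → 64.2640
  f6: (p12, p1, p5) → 92.9797
  f7: (p7, p2, p5) → 21.2451
  f8: (p7, p2, p8) → 24.1904
  f9: (p7, p12, p5) → 29.0203
  f10: (p7, p12, p8) → 31.7053
  f11: (p13, p1, p5) → 43.9277
  f12: (p13, p10, p1) → 19.8759
  f13: (p13, p5, p4) → 40.4809
  f14: (p13, p10, p4) → 24.2257
  f15: (p11, p3, p1) → 26.6316
  f16: (p11, p12, p1) → 37.7282
  f17: (p11, p2, p3) → 11.2903
  f18: (p11, p12, p2) → 17.9669
Σ area = 673.963

Euler characteristic 11−27+18 = 2 ✓


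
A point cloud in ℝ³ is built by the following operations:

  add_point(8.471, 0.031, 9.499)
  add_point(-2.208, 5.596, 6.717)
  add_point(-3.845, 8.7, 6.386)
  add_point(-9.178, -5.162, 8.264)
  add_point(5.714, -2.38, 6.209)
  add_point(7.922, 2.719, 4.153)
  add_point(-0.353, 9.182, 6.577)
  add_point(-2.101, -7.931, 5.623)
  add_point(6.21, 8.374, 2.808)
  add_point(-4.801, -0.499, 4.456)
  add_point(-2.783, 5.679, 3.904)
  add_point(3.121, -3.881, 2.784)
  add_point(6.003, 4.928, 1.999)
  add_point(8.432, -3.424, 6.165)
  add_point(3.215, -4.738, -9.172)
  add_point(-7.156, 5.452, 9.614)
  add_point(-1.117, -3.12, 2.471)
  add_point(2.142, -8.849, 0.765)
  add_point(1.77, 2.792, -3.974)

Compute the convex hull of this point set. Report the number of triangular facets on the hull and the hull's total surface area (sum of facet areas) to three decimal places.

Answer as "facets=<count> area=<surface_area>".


Extreme-point indices: [0, 2, 3, 5, 6, 7, 8, 13, 14, 15, 17, 18] — 12 of 19 on the boundary.

Per-facet area ½‖(b−a)×(c−a)‖:
  f1: (p8, p6, p0) → 41.5596
  f2: (p15, p0, p3) → 89.1062
  f3: (p15, p6, p0) → 53.6679
  f4: (p15, p14, p3) → 116.4494
  f5: (p17, p14, p3) → 67.0988
  f6: (p5, p8, p0) → 13.9773
  f7: (p5, p8, p14) → 47.7309
  f8: (p2, p15, p6) → 7.7692
  f9: (p2, p8, p6) → 7.8481
  f10: (p7, p0, p3) → 51.2364
  f11: (p7, p17, p3) → 13.0981
  f12: (p13, p17, p14) → 52.1020
  f13: (p13, p5, p0) → 13.7765
  f14: (p13, p5, p14) → 51.1353
  f15: (p13, p7, p0) → 26.0592
  f16: (p13, p7, p17) → 32.1939
  f17: (p18, p15, p14) → 56.0414
  f18: (p18, p2, p15) → 33.4286
  f19: (p18, p8, p14) → 28.6774
  f20: (p18, p2, p8) → 51.7195
Σ area = 854.675

Euler characteristic 12−30+20 = 2 ✓

facets=20 area=854.675


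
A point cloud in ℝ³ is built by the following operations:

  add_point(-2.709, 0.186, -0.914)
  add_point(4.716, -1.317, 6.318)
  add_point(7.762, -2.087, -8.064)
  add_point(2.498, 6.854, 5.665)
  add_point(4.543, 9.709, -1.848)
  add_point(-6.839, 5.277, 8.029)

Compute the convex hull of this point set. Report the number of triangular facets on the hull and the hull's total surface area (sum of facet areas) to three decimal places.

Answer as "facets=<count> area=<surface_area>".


6 of the 6 inputs are extreme points: [0, 1, 2, 3, 4, 5].

Per-facet area ½‖(b−a)×(c−a)‖:
  f1: (p0, p4, p5) → 66.3705
  f2: (p0, p4, p2) → 71.0670
  f3: (p1, p4, p2) → 85.2170
  f4: (p1, p0, p5) → 56.5510
  f5: (p1, p0, p2) → 65.8286
  f6: (p3, p4, p5) → 34.7888
  f7: (p3, p1, p5) → 41.3204
  f8: (p3, p1, p4) → 33.1590
Σ area = 454.302

Euler: V−E+F = 6−12+8 = 2.

facets=8 area=454.302


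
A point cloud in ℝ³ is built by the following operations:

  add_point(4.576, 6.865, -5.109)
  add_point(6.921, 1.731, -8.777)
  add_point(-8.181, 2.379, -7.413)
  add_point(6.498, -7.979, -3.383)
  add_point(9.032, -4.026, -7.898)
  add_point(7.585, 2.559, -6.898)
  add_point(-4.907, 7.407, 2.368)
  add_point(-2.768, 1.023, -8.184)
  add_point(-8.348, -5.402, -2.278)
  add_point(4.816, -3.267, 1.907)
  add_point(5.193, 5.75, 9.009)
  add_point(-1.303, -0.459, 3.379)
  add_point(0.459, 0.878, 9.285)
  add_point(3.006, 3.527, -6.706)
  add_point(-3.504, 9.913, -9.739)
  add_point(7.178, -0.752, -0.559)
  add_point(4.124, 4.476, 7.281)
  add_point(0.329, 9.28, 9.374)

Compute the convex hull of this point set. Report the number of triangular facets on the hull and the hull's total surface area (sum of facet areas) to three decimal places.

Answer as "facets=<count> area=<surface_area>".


Points on the hull: [0, 1, 2, 3, 4, 5, 6, 7, 8, 10, 12, 14, 15, 17] (14 of 18).

Per-facet area ½‖(b−a)×(c−a)‖:
  f1: (p12, p17, p8) → 61.0993
  f2: (p0, p17, p14) → 73.8024
  f3: (p3, p4, p8) → 46.4616
  f4: (p3, p12, p8) → 108.2433
  f5: (p10, p12, p17) → 20.2520
  f6: (p10, p0, p17) → 42.6658
  f7: (p10, p3, p12) → 56.1408
  f8: (p7, p14, p4) → 51.4679
  f9: (p7, p2, p14) → 24.4013
  f10: (p7, p4, p8) → 64.5724
  f11: (p7, p2, p8) → 26.1083
  f12: (p6, p17, p14) → 42.1018
  f13: (p6, p2, p14) → 50.3472
  f14: (p6, p17, p8) → 50.6022
  f15: (p6, p2, p8) → 53.2348
  f16: (p1, p14, p4) → 21.6836
  f17: (p1, p0, p14) → 31.7815
  f18: (p15, p3, p4) → 23.8042
  f19: (p15, p10, p4) → 8.7983
  f20: (p15, p10, p3) → 27.7405
  f21: (p5, p10, p0) → 38.2175
  f22: (p5, p1, p0) → 5.4573
  f23: (p5, p10, p4) → 52.1131
  f24: (p5, p1, p4) → 6.6289
Σ area = 987.726

Euler: V−E+F = 14−36+24 = 2.

facets=24 area=987.726


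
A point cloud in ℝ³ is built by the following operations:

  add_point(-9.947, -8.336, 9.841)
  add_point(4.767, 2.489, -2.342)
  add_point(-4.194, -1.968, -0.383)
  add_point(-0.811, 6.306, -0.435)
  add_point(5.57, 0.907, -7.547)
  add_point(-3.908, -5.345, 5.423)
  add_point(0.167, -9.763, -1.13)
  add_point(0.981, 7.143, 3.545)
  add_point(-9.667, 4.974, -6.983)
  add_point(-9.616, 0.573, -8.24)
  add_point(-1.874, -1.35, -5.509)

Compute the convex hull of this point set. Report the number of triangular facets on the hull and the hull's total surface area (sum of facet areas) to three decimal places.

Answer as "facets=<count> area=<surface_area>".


Hull vertices (9/11): indices [0, 1, 3, 4, 5, 6, 7, 8, 9].

Per-facet area ½‖(b−a)×(c−a)‖:
  f1: (p8, p7, p0) → 145.1423
  f2: (p8, p9, p0) → 45.3973
  f3: (p8, p9, p4) → 34.7910
  f4: (p6, p9, p0) → 117.8919
  f5: (p6, p9, p4) → 94.8744
  f6: (p3, p7, p4) → 21.9178
  f7: (p3, p8, p4) → 60.8625
  f8: (p3, p8, p7) → 12.0223
  f9: (p5, p7, p0) → 39.5493
  f10: (p5, p6, p0) → 29.6071
  f11: (p1, p7, p4) → 10.6275
  f12: (p1, p6, p4) → 35.8316
  f13: (p1, p5, p7) → 55.0920
  f14: (p1, p5, p6) → 56.7998
Σ area = 760.407

Euler: V−E+F = 9−21+14 = 2.

facets=14 area=760.407


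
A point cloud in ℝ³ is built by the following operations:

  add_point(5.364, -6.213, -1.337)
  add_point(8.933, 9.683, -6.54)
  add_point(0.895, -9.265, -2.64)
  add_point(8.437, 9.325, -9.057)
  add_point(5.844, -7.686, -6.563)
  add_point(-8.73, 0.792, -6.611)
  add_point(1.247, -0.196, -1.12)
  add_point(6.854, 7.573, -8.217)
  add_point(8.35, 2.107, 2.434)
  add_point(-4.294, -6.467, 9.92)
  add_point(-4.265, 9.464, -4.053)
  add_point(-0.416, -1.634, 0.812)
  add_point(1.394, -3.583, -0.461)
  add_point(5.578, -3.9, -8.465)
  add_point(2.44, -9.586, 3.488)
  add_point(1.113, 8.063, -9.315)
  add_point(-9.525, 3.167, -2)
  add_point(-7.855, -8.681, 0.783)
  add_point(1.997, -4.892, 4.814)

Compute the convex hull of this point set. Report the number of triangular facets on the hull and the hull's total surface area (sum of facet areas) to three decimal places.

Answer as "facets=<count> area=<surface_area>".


facets=24 area=1062.668

Extreme-point indices: [0, 1, 2, 3, 4, 5, 8, 9, 10, 13, 14, 15, 16, 17] — 14 of 19 on the boundary.

Facet areas (half cross-product norm):
  f1: (p10, p9, p16) → 62.1302
  f2: (p17, p9, p16) → 61.6959
  f3: (p17, p9, p14) → 44.7466
  f4: (p8, p10, p1) → 77.3681
  f5: (p8, p10, p9) → 133.8022
  f6: (p8, p9, p14) → 64.3434
  f7: (p8, p4, p1) → 79.5221
  f8: (p2, p17, p14) → 29.5623
  f9: (p2, p4, p14) → 18.7829
  f10: (p2, p4, p17) → 12.6550
  f11: (p0, p4, p14) → 14.2741
  f12: (p0, p8, p14) → 30.1856
  f13: (p0, p8, p4) → 21.2841
  f14: (p3, p10, p1) → 17.3953
  f15: (p3, p15, p10) → 21.9327
  f16: (p3, p15, p13) → 46.7412
  f17: (p3, p4, p1) → 22.5121
  f18: (p3, p4, p13) → 13.8021
  f19: (p5, p15, p13) → 76.9214
  f20: (p5, p17, p16) → 31.1385
  f21: (p5, p10, p16) → 22.1806
  f22: (p5, p15, p10) → 38.5794
  f23: (p5, p4, p13) → 30.9136
  f24: (p5, p4, p17) → 90.1985
Σ area = 1062.668

Euler: V−E+F = 14−36+24 = 2.


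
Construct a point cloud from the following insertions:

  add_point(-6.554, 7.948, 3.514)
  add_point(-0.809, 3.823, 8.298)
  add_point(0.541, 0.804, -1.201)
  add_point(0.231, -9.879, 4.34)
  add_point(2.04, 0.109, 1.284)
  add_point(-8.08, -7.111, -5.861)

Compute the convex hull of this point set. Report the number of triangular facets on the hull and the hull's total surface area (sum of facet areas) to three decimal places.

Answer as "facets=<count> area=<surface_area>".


Points on the hull: [0, 1, 2, 3, 4, 5] (6 of 6).

Area of each hull facet:
  f1: (p3, p0, p5) → 114.9681
  f2: (p1, p0, p4) → 35.9886
  f3: (p1, p3, p4) → 44.3847
  f4: (p1, p3, p0) → 57.0339
  f5: (p2, p0, p5) → 69.4864
  f6: (p2, p0, p4) → 16.4747
  f7: (p2, p3, p5) → 69.3299
  f8: (p2, p3, p4) → 14.6705
Σ area = 422.337

Check V−E+F: 6 − 12 + 8 = 2.

facets=8 area=422.337


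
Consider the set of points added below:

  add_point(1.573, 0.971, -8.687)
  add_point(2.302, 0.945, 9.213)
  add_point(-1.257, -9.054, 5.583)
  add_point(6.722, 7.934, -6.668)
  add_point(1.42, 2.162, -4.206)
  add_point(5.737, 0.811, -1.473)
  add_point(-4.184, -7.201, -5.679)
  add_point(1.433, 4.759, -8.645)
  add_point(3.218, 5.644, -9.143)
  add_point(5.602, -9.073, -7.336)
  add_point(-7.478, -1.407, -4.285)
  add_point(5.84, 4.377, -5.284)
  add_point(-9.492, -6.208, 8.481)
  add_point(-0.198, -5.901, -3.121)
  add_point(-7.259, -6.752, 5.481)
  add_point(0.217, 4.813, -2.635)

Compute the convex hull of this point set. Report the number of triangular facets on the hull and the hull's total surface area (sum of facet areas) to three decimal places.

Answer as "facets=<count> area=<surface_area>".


Points on the hull: [0, 1, 2, 3, 5, 6, 7, 8, 9, 10, 12, 15] (12 of 16).

Per-facet area ½‖(b−a)×(c−a)‖:
  f1: (p2, p1, p12) → 51.2716
  f2: (p2, p1, p9) → 81.2486
  f3: (p5, p9, p3) → 46.8730
  f4: (p5, p1, p3) → 40.4934
  f5: (p5, p1, p9) → 56.1472
  f6: (p8, p9, p3) → 34.9917
  f7: (p15, p1, p12) → 87.2300
  f8: (p15, p10, p12) → 68.0734
  f9: (p15, p1, p3) → 46.8155
  f10: (p6, p2, p9) → 59.1234
  f11: (p6, p10, p12) → 46.9075
  f12: (p6, p2, p12) → 54.0715
  f13: (p0, p6, p10) → 33.4185
  f14: (p0, p8, p9) → 17.8122
  f15: (p0, p6, p9) → 47.4308
  f16: (p7, p0, p10) → 19.2345
  f17: (p7, p0, p8) → 3.5746
  f18: (p7, p15, p10) → 30.7523
  f19: (p7, p8, p3) → 3.5372
  f20: (p7, p15, p3) → 19.6613
Σ area = 848.668

Euler characteristic 12−30+20 = 2 ✓

facets=20 area=848.668


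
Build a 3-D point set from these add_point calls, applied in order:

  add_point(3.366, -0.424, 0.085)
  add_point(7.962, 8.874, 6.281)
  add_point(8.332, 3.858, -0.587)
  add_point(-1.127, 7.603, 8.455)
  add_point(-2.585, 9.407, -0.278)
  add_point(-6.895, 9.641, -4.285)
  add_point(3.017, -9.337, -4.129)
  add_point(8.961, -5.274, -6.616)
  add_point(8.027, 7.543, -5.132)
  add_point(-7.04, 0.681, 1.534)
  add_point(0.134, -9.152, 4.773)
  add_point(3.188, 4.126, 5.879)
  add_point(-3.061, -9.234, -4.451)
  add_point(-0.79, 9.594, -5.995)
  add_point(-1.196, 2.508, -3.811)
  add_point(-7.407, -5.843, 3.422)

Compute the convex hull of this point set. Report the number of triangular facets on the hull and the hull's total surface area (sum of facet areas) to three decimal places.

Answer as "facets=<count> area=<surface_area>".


Extreme-point indices: [1, 2, 3, 4, 5, 6, 7, 8, 9, 10, 12, 13, 15] — 13 of 16 on the boundary.

Triangle areas on the boundary:
  f1: (p12, p5, p15) → 82.9895
  f2: (p10, p3, p15) → 65.2074
  f3: (p10, p12, p15) → 36.4695
  f4: (p9, p5, p15) → 10.6292
  f5: (p9, p3, p15) → 34.9146
  f6: (p9, p3, p5) → 60.0397
  f7: (p2, p8, p7) → 31.9482
  f8: (p4, p3, p5) → 16.5318
  f9: (p6, p12, p7) → 15.2609
  f10: (p6, p10, p7) → 29.9930
  f11: (p6, p10, p12) → 27.5248
  f12: (p1, p10, p3) → 81.1101
  f13: (p1, p2, p8) → 24.1273
  f14: (p1, p10, p7) → 133.8473
  f15: (p1, p2, p7) → 16.2725
  f16: (p1, p4, p3) → 42.4207
  f17: (p13, p4, p5) → 15.9309
  f18: (p13, p1, p4) → 36.0765
  f19: (p13, p1, p8) → 52.1417
  f20: (p13, p8, p7) → 56.4209
  f21: (p13, p12, p7) → 110.2620
  f22: (p13, p12, p5) → 59.8098
Σ area = 1039.928

Check V−E+F: 13 − 33 + 22 = 2.

facets=22 area=1039.928


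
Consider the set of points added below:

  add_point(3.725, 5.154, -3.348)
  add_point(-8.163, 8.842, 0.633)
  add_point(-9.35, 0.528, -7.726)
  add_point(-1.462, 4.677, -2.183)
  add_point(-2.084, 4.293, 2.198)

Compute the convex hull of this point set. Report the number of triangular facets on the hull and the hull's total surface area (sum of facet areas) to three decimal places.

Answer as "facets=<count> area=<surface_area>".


Hull vertices (4/5): indices [0, 1, 2, 4].

Area of each hull facet:
  f1: (p1, p0, p2) → 73.3052
  f2: (p4, p0, p2) → 51.7277
  f3: (p4, p1, p2) → 45.0855
  f4: (p4, p1, p0) → 29.1758
Σ area = 199.294

Euler characteristic 4−6+4 = 2 ✓

facets=4 area=199.294


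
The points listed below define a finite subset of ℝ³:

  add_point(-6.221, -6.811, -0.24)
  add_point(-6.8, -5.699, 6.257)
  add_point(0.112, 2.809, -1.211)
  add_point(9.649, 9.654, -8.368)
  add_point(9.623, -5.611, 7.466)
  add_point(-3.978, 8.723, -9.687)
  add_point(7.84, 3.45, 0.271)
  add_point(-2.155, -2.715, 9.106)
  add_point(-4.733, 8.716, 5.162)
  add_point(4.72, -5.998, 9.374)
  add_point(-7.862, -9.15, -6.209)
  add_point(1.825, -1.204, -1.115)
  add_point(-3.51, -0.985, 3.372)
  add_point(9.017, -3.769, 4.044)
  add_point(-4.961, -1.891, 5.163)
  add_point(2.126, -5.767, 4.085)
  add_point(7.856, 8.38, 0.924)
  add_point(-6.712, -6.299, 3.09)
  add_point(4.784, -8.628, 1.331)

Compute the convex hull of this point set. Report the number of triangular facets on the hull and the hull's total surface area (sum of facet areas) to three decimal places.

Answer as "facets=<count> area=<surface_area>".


facets=18 area=1211.632

Points on the hull: [1, 3, 4, 5, 7, 8, 9, 10, 13, 16, 18] (11 of 19).

Triangle areas on the boundary:
  f1: (p5, p3, p10) → 123.5394
  f2: (p8, p5, p10) → 135.6778
  f3: (p8, p5, p3) → 101.9070
  f4: (p18, p3, p10) → 156.5997
  f5: (p1, p8, p10) → 92.8111
  f6: (p1, p18, p10) → 78.4676
  f7: (p1, p18, p9) → 49.1203
  f8: (p16, p8, p3) → 55.4823
  f9: (p4, p18, p9) → 21.0862
  f10: (p4, p16, p3) → 63.9203
  f11: (p4, p8, p9) → 44.5585
  f12: (p4, p16, p8) → 103.2805
  f13: (p7, p8, p9) → 37.7935
  f14: (p7, p1, p9) → 20.7281
  f15: (p7, p1, p8) → 38.0181
  f16: (p13, p18, p3) → 61.6208
  f17: (p13, p4, p3) → 13.3464
  f18: (p13, p4, p18) → 13.6740
Σ area = 1211.632

Euler characteristic 11−27+18 = 2 ✓


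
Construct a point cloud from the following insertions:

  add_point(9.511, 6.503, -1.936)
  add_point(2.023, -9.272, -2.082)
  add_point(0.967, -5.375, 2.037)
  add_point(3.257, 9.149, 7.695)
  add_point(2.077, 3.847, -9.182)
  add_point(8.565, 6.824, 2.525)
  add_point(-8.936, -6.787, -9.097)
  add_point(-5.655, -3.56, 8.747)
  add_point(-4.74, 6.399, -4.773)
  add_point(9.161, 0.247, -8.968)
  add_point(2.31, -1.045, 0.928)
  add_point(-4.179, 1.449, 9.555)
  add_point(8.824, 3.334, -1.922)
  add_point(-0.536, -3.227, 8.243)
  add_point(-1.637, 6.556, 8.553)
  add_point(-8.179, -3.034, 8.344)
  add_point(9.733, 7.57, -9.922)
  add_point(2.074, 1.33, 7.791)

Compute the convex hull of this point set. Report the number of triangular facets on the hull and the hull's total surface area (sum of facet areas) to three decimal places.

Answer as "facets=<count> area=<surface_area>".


Hull vertices (16/18): indices [0, 1, 3, 4, 5, 6, 7, 8, 9, 11, 12, 13, 14, 15, 16, 17].

Facet areas (half cross-product norm):
  f1: (p9, p16, p6) → 64.9455
  f2: (p9, p1, p6) → 90.9998
  f3: (p15, p1, p6) → 101.5316
  f4: (p15, p8, p6) → 112.4824
  f5: (p4, p16, p6) → 20.8953
  f6: (p4, p8, p6) → 60.4983
  f7: (p4, p8, p16) → 28.1821
  f8: (p3, p8, p16) → 112.7736
  f9: (p14, p3, p11) → 9.3439
  f10: (p14, p3, p8) → 38.2883
  f11: (p14, p15, p11) → 7.8388
  f12: (p14, p15, p8) → 78.4800
  f13: (p7, p15, p11) → 6.8580
  f14: (p7, p13, p11) → 12.8853
  f15: (p7, p15, p1) → 16.5640
  f16: (p7, p13, p1) → 30.4627
  f17: (p5, p3, p16) → 34.3648
  f18: (p5, p13, p1) → 89.3741
  f19: (p17, p5, p3) → 30.1747
  f20: (p17, p5, p13) → 14.2476
  f21: (p17, p3, p11) → 25.4804
  f22: (p17, p13, p11) → 14.9867
  f23: (p0, p9, p16) → 28.8187
  f24: (p0, p5, p16) → 4.9470
  f25: (p12, p9, p1) → 51.8182
  f26: (p12, p5, p1) → 34.3749
  f27: (p12, p0, p9) → 11.5549
  f28: (p12, p0, p5) → 7.4103
Σ area = 1140.582

Check V−E+F: 16 − 42 + 28 = 2.

facets=28 area=1140.582


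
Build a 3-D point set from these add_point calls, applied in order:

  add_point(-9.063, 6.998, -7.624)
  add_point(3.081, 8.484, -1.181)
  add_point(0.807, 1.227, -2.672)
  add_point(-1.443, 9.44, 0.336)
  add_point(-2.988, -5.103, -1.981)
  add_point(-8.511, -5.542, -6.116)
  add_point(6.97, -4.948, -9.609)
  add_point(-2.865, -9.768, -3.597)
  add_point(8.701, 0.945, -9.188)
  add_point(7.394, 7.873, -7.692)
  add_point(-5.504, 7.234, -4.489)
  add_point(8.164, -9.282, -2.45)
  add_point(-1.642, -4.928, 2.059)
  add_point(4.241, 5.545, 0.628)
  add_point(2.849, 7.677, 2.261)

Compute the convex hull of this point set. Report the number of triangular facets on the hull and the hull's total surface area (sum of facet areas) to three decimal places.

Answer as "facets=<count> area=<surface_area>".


Extreme-point indices: [0, 1, 3, 5, 6, 7, 8, 9, 11, 12, 13, 14] — 12 of 15 on the boundary.

Triangle areas on the boundary:
  f1: (p6, p8, p0) → 57.9014
  f2: (p6, p11, p8) → 23.9261
  f3: (p6, p11, p7) → 45.9124
  f4: (p9, p8, p0) → 58.8775
  f5: (p9, p11, p8) → 32.3944
  f6: (p12, p11, p7) → 40.3498
  f7: (p12, p11, p14) → 77.6525
  f8: (p5, p6, p0) → 100.3672
  f9: (p5, p6, p7) → 45.7001
  f10: (p5, p12, p0) → 67.4763
  f11: (p5, p12, p7) → 28.2454
  f12: (p3, p9, p0) → 67.9538
  f13: (p3, p12, p0) → 80.8665
  f14: (p3, p12, p14) → 33.5892
  f15: (p13, p11, p14) → 10.8018
  f16: (p13, p9, p14) → 12.2943
  f17: (p13, p9, p11) → 71.9130
  f18: (p1, p9, p14) → 7.8274
  f19: (p1, p3, p14) → 8.1704
  f20: (p1, p3, p9) → 11.7783
Σ area = 883.998

Euler: V−E+F = 12−30+20 = 2.

facets=20 area=883.998


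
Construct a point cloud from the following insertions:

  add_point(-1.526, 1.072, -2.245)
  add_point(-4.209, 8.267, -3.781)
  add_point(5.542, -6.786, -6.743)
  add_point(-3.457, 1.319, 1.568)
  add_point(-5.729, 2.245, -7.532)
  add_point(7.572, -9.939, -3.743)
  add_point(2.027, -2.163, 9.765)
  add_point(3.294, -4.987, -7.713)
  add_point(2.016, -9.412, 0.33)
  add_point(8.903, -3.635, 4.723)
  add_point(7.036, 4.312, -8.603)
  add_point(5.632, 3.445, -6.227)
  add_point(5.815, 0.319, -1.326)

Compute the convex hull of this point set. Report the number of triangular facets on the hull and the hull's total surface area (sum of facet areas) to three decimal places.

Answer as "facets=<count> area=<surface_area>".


facets=16 area=720.267

Hull vertices (10/13): indices [1, 2, 3, 4, 5, 6, 7, 8, 9, 10].

Area of each hull facet:
  f1: (p5, p10, p9) → 76.4701
  f2: (p1, p10, p4) → 44.9691
  f3: (p8, p5, p9) → 33.4601
  f4: (p7, p10, p4) → 55.7532
  f5: (p7, p8, p4) → 52.7447
  f6: (p7, p8, p5) → 25.9441
  f7: (p6, p10, p9) → 64.1581
  f8: (p6, p1, p10) → 114.7118
  f9: (p6, p8, p9) → 42.4722
  f10: (p2, p5, p10) → 19.7646
  f11: (p2, p7, p10) → 14.5816
  f12: (p2, p7, p5) → 3.1652
  f13: (p3, p1, p4) → 30.2147
  f14: (p3, p6, p1) → 28.5700
  f15: (p3, p8, p4) → 56.7950
  f16: (p3, p6, p8) → 56.4923
Σ area = 720.267

Euler: V−E+F = 10−24+16 = 2.


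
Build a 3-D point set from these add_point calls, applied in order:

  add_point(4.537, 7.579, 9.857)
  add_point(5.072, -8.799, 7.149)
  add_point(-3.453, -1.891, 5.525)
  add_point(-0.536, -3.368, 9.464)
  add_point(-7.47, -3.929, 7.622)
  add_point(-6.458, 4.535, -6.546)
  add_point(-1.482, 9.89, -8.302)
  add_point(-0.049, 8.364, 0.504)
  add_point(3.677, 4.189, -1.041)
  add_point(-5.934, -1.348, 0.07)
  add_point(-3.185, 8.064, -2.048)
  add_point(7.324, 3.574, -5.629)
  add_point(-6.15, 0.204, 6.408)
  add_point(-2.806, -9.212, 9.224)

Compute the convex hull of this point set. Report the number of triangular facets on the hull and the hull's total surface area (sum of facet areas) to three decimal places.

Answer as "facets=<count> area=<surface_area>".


facets=20 area=868.247

12 of the 14 inputs are extreme points: [0, 1, 3, 4, 5, 6, 7, 9, 10, 11, 12, 13].

Facet areas (half cross-product norm):
  f1: (p0, p6, p11) → 90.5146
  f2: (p3, p0, p4) → 38.0112
  f3: (p5, p6, p11) → 41.8727
  f4: (p1, p5, p11) → 124.0639
  f5: (p1, p0, p11) → 123.3260
  f6: (p10, p5, p6) → 20.6662
  f7: (p13, p3, p4) → 20.3703
  f8: (p13, p3, p0) → 2.4096
  f9: (p13, p1, p0) → 67.7236
  f10: (p7, p0, p6) → 14.2887
  f11: (p7, p10, p6) → 12.6880
  f12: (p7, p10, p0) → 9.3352
  f13: (p12, p5, p4) → 25.9096
  f14: (p12, p10, p5) → 39.2602
  f15: (p12, p0, p4) → 22.5362
  f16: (p12, p10, p0) → 74.1371
  f17: (p9, p1, p5) → 46.1958
  f18: (p9, p13, p1) → 50.8329
  f19: (p9, p5, p4) → 16.2438
  f20: (p9, p13, p4) → 27.8617
Σ area = 868.247

Check V−E+F: 12 − 30 + 20 = 2.


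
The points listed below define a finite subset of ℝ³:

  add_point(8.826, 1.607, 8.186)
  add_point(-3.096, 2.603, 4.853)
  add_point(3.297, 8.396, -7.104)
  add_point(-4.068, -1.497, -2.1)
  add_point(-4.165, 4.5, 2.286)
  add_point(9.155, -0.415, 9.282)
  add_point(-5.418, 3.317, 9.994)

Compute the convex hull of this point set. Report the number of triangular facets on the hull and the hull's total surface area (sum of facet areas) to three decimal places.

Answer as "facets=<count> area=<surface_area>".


Hull vertices (6/7): indices [0, 2, 3, 4, 5, 6].

Per-facet area ½‖(b−a)×(c−a)‖:
  f1: (p3, p5, p6) → 95.7919
  f2: (p3, p2, p5) → 113.4879
  f3: (p4, p2, p6) → 24.8335
  f4: (p4, p3, p6) → 26.0964
  f5: (p4, p3, p2) → 45.9248
  f6: (p0, p5, p6) → 16.5125
  f7: (p0, p2, p6) → 123.4659
  f8: (p0, p2, p5) → 12.5718
Σ area = 458.685

Euler: V−E+F = 6−12+8 = 2.

facets=8 area=458.685


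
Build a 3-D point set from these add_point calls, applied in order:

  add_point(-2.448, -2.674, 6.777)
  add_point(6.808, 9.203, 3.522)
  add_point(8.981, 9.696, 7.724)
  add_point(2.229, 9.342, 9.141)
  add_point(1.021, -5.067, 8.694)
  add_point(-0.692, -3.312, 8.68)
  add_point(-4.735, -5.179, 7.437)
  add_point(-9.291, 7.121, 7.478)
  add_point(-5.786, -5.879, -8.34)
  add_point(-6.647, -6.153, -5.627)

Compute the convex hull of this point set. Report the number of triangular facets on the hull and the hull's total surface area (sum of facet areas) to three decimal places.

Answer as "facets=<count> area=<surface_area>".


facets=14 area=736.993

Hull vertices (9/10): indices [1, 2, 3, 4, 5, 6, 7, 8, 9].

Triangle areas on the boundary:
  f1: (p8, p9, p7) → 20.8147
  f2: (p4, p8, p2) → 152.2298
  f3: (p4, p8, p9) → 16.9293
  f4: (p1, p8, p7) → 167.3354
  f5: (p1, p8, p2) → 34.4665
  f6: (p3, p4, p2) → 49.5681
  f7: (p3, p1, p7) → 37.1568
  f8: (p3, p1, p2) → 15.8153
  f9: (p6, p9, p7) → 86.8057
  f10: (p6, p4, p9) → 36.4964
  f11: (p5, p6, p7) → 30.2353
  f12: (p5, p6, p4) → 5.3649
  f13: (p5, p3, p7) → 70.3593
  f14: (p5, p3, p4) → 13.4156
Σ area = 736.993

Check V−E+F: 9 − 21 + 14 = 2.


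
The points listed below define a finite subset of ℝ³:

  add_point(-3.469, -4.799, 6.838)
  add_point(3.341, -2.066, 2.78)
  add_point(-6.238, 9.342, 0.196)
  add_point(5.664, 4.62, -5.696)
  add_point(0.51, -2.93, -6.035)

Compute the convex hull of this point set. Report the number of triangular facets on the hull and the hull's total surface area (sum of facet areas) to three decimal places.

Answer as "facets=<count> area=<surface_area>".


Points on the hull: [0, 1, 2, 3, 4] (5 of 5).

Per-facet area ½‖(b−a)×(c−a)‖:
  f1: (p4, p3, p2) → 63.3710
  f2: (p4, p0, p2) → 95.3944
  f3: (p1, p3, p2) → 74.3447
  f4: (p1, p0, p2) → 62.2823
  f5: (p1, p4, p3) → 40.7878
  f6: (p1, p4, p0) → 38.3404
Σ area = 374.521

Euler characteristic 5−9+6 = 2 ✓

facets=6 area=374.521


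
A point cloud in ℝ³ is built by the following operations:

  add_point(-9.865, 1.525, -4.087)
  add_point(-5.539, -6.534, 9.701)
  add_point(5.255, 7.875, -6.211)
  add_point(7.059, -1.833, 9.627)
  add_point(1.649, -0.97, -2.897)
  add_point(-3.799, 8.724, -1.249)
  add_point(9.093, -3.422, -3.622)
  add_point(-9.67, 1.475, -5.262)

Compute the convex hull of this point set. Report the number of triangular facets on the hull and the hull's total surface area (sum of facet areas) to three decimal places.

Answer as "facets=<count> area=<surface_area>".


facets=10 area=780.790

Hull vertices (7/8): indices [0, 1, 2, 3, 5, 6, 7].

Area of each hull facet:
  f1: (p5, p1, p0) → 81.2604
  f2: (p7, p2, p6) → 98.9155
  f3: (p7, p1, p0) → 6.4311
  f4: (p7, p1, p6) → 154.5888
  f5: (p7, p5, p0) → 5.7246
  f6: (p7, p5, p2) → 50.8252
  f7: (p3, p5, p2) → 92.8247
  f8: (p3, p5, p1) → 117.6859
  f9: (p3, p2, p6) → 82.2870
  f10: (p3, p1, p6) → 90.2468
Σ area = 780.790

Euler characteristic 7−15+10 = 2 ✓


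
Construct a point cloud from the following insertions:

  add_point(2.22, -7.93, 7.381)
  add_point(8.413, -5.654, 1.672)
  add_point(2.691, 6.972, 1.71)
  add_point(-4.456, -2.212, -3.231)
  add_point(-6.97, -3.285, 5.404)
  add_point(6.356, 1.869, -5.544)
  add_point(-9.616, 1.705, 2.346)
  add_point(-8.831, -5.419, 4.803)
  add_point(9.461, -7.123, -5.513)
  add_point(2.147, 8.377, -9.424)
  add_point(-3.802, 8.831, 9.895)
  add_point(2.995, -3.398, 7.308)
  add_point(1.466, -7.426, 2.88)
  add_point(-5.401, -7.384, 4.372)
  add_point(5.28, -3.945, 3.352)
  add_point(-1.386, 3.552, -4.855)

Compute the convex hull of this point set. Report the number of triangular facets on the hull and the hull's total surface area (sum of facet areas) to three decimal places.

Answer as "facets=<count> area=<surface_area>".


facets=20 area=946.974

Extreme-point indices: [0, 1, 2, 3, 5, 6, 7, 8, 9, 10, 11, 13] — 12 of 16 on the boundary.

Per-facet area ½‖(b−a)×(c−a)‖:
  f1: (p10, p9, p6) → 105.7939
  f2: (p3, p9, p6) → 57.9774
  f3: (p3, p9, p8) → 100.4525
  f4: (p2, p10, p9) → 41.8103
  f5: (p13, p0, p8) → 60.2830
  f6: (p13, p3, p8) → 68.9740
  f7: (p5, p9, p8) → 20.3494
  f8: (p5, p2, p9) → 40.3068
  f9: (p1, p2, p10) → 66.9434
  f10: (p1, p0, p8) → 23.5966
  f11: (p1, p5, p8) → 34.2886
  f12: (p1, p5, p2) → 50.8821
  f13: (p7, p3, p6) → 31.0703
  f14: (p7, p13, p3) → 18.2881
  f15: (p7, p10, p6) → 42.9011
  f16: (p7, p13, p0) → 9.9321
  f17: (p7, p0, p10) → 91.1915
  f18: (p11, p0, p10) → 21.1191
  f19: (p11, p1, p10) → 42.3175
  f20: (p11, p1, p0) → 18.4964
Σ area = 946.974

Euler: V−E+F = 12−30+20 = 2.


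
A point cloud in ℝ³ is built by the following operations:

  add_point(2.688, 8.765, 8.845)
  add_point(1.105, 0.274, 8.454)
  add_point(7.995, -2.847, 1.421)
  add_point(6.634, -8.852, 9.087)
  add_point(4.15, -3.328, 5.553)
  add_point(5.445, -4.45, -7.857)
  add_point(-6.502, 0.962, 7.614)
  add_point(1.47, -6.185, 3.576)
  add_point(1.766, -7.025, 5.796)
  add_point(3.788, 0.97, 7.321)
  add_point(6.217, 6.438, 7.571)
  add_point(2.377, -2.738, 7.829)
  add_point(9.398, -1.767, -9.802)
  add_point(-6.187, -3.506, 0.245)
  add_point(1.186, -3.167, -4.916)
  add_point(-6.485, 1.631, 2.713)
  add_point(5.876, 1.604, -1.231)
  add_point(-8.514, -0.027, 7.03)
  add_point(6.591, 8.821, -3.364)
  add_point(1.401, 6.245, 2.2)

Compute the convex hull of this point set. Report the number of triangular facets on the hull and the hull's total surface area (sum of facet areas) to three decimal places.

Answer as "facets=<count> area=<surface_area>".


facets=22 area=902.274

Points on the hull: [0, 2, 3, 5, 6, 8, 10, 12, 13, 14, 15, 17, 18] (13 of 20).

Per-facet area ½‖(b−a)×(c−a)‖:
  f1: (p2, p3, p12) → 29.8469
  f2: (p6, p3, p17) → 16.9231
  f3: (p6, p0, p17) → 3.9751
  f4: (p6, p0, p3) → 97.0728
  f5: (p15, p13, p17) → 14.3445
  f6: (p15, p0, p17) → 33.1170
  f7: (p15, p0, p18) → 81.9590
  f8: (p14, p18, p12) → 58.0560
  f9: (p14, p15, p18) → 77.1044
  f10: (p14, p15, p13) → 24.8377
  f11: (p10, p0, p3) → 29.0330
  f12: (p10, p2, p3) → 55.3599
  f13: (p10, p0, p18) → 24.2381
  f14: (p10, p18, p12) → 67.2800
  f15: (p10, p2, p12) → 56.2114
  f16: (p5, p14, p13) → 6.6523
  f17: (p5, p3, p12) → 40.5800
  f18: (p5, p14, p12) → 9.8900
  f19: (p8, p5, p3) → 41.2776
  f20: (p8, p5, p13) → 68.7360
  f21: (p8, p3, p17) → 24.7995
  f22: (p8, p13, p17) → 40.9799
Σ area = 902.274

Euler characteristic 13−33+22 = 2 ✓


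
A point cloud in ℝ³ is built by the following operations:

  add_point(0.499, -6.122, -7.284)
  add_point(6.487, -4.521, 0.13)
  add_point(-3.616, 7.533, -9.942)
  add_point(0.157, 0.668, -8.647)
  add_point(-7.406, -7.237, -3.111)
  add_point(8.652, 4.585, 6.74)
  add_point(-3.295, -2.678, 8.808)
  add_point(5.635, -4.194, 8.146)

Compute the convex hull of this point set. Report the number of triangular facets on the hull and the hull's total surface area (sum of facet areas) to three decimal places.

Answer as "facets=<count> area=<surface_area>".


8 of the 8 inputs are extreme points: [0, 1, 2, 3, 4, 5, 6, 7].

Facet areas (half cross-product norm):
  f1: (p6, p2, p4) → 112.0040
  f2: (p6, p2, p5) → 140.6881
  f3: (p0, p2, p4) → 65.2672
  f4: (p3, p2, p5) → 70.3788
  f5: (p3, p0, p2) → 11.8737
  f6: (p7, p6, p5) → 42.0078
  f7: (p7, p6, p4) → 59.8870
  f8: (p7, p0, p4) → 72.9616
  f9: (p1, p3, p5) → 67.6613
  f10: (p1, p3, p0) → 33.4973
  f11: (p1, p7, p5) → 37.4742
  f12: (p1, p7, p0) → 27.7023
Σ area = 741.403

Check V−E+F: 8 − 18 + 12 = 2.

facets=12 area=741.403


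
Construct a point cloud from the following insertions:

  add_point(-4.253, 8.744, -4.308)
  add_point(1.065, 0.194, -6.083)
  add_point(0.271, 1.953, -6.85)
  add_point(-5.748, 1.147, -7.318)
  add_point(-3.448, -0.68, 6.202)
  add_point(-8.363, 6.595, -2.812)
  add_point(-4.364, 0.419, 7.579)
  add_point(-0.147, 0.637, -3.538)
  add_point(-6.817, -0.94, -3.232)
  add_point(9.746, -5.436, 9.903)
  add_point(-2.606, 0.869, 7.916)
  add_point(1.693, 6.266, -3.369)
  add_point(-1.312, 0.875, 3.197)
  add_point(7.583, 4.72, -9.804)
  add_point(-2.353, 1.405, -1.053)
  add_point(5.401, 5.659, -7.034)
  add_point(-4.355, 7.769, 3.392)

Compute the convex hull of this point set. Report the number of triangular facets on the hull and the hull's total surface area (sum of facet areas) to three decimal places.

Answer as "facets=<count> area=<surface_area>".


12 of the 17 inputs are extreme points: [0, 1, 3, 4, 5, 6, 8, 9, 10, 13, 15, 16].

Area of each hull facet:
  f1: (p16, p0, p5) → 17.5636
  f2: (p1, p13, p9) → 82.2316
  f3: (p1, p8, p9) → 80.1094
  f4: (p6, p8, p5) → 42.6667
  f5: (p6, p16, p5) → 30.4239
  f6: (p15, p0, p13) → 10.8817
  f7: (p15, p16, p0) → 39.6131
  f8: (p15, p13, p9) → 35.2861
  f9: (p15, p16, p9) → 138.8059
  f10: (p3, p1, p13) → 24.9615
  f11: (p3, p1, p8) → 16.4629
  f12: (p3, p8, p5) → 17.0613
  f13: (p3, p0, p5) → 18.1386
  f14: (p3, p0, p13) → 54.7816
  f15: (p4, p8, p9) → 61.2855
  f16: (p4, p6, p9) → 13.0419
  f17: (p4, p6, p8) → 8.5455
  f18: (p10, p16, p9) → 46.0206
  f19: (p10, p6, p9) → 8.4637
  f20: (p10, p6, p16) → 7.7476
Σ area = 754.092

Euler: V−E+F = 12−30+20 = 2.

facets=20 area=754.092


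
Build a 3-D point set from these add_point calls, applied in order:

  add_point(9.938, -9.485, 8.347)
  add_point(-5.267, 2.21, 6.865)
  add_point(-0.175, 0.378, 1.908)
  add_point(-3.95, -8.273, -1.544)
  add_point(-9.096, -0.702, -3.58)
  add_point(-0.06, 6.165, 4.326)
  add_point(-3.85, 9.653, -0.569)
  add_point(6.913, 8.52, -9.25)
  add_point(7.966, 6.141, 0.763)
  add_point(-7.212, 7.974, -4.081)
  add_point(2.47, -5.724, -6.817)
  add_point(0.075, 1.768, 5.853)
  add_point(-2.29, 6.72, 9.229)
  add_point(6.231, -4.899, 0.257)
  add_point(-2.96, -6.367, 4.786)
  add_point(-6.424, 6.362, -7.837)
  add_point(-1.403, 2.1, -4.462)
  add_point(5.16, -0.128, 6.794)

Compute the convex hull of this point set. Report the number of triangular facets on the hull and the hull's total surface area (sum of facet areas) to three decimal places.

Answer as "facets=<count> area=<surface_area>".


Points on the hull: [0, 1, 3, 4, 6, 7, 8, 9, 10, 12, 14, 15] (12 of 18).

Area of each hull facet:
  f1: (p10, p7, p0) → 127.7228
  f2: (p8, p7, p0) → 69.7083
  f3: (p8, p12, p0) → 115.0284
  f4: (p1, p12, p0) → 56.7065
  f5: (p1, p14, p0) → 57.6549
  f6: (p1, p14, p4) → 48.9140
  f7: (p1, p9, p4) → 49.2805
  f8: (p1, p9, p12) → 36.8234
  f9: (p3, p10, p0) → 72.3091
  f10: (p3, p14, p0) → 43.5079
  f11: (p3, p10, p4) → 40.7203
  f12: (p3, p14, p4) → 31.2930
  f13: (p15, p9, p4) → 17.7295
  f14: (p15, p9, p7) → 27.5913
  f15: (p15, p10, p4) → 56.2426
  f16: (p15, p10, p7) → 91.4395
  f17: (p6, p9, p7) → 35.6302
  f18: (p6, p9, p12) → 20.1591
  f19: (p6, p8, p7) → 61.8222
  f20: (p6, p8, p12) → 60.6391
Σ area = 1120.923

Check V−E+F: 12 − 30 + 20 = 2.

facets=20 area=1120.923


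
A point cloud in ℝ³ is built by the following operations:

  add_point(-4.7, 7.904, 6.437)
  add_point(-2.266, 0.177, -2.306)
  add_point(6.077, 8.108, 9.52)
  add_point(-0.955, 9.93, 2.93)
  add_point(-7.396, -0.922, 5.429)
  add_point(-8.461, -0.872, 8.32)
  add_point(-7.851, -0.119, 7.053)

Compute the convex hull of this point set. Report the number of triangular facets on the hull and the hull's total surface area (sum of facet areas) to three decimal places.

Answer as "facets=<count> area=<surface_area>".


facets=10 area=319.408

7 of the 7 inputs are extreme points: [0, 1, 2, 3, 4, 5, 6].

Triangle areas on the boundary:
  f1: (p1, p2, p5) → 96.4288
  f2: (p1, p3, p2) → 53.1022
  f3: (p0, p2, p5) → 51.4064
  f4: (p0, p3, p2) → 27.0506
  f5: (p0, p1, p3) → 30.5825
  f6: (p4, p1, p5) → 3.8147
  f7: (p4, p0, p1) → 42.6642
  f8: (p6, p0, p5) → 5.3280
  f9: (p6, p4, p5) → 1.2128
  f10: (p6, p4, p0) → 7.8182
Σ area = 319.408

Check V−E+F: 7 − 15 + 10 = 2.


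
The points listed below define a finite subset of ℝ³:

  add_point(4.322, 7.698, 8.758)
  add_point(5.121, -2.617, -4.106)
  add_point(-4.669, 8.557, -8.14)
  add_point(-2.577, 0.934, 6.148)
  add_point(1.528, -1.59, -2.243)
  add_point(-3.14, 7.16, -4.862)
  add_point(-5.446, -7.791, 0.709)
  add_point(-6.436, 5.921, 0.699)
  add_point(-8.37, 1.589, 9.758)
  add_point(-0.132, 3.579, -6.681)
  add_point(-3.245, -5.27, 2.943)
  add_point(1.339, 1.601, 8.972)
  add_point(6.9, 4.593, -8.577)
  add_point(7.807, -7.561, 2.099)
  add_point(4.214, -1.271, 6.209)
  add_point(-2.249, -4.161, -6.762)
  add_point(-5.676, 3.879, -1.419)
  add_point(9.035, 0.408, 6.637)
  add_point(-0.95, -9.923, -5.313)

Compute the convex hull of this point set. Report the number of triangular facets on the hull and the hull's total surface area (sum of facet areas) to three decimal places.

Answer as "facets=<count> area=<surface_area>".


facets=18 area=1049.209

Extreme-point indices: [0, 2, 6, 7, 8, 11, 12, 13, 15, 17, 18] — 11 of 19 on the boundary.

Facet areas (half cross-product norm):
  f1: (p13, p12, p17) → 71.1278
  f2: (p13, p12, p18) → 90.2934
  f3: (p0, p12, p17) → 71.0236
  f4: (p0, p12, p2) → 106.0271
  f5: (p15, p12, p18) → 33.0002
  f6: (p15, p12, p2) → 69.5128
  f7: (p11, p13, p8) → 54.2676
  f8: (p11, p13, p17) → 37.2338
  f9: (p11, p0, p8) → 29.6771
  f10: (p11, p0, p17) → 26.3944
  f11: (p6, p13, p8) → 88.1975
  f12: (p6, p13, p18) → 45.4602
  f13: (p6, p15, p18) → 23.2851
  f14: (p6, p2, p8) → 119.0816
  f15: (p6, p15, p2) → 52.5662
  f16: (p7, p2, p8) → 7.3382
  f17: (p7, p0, p8) → 65.6583
  f18: (p7, p0, p2) → 59.0643
Σ area = 1049.209

Check V−E+F: 11 − 27 + 18 = 2.


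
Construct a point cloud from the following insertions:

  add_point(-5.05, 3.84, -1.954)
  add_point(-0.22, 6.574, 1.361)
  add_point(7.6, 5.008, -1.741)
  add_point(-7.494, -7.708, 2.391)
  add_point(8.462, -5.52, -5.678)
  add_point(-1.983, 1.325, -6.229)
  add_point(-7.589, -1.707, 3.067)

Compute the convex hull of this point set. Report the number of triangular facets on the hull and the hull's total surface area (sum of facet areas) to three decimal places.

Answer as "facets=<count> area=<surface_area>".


facets=10 area=472.603

7 of the 7 inputs are extreme points: [0, 1, 2, 3, 4, 5, 6].

Area of each hull facet:
  f1: (p0, p1, p6) → 24.9633
  f2: (p0, p5, p1) → 18.5903
  f3: (p2, p5, p4) → 58.3787
  f4: (p2, p5, p1) → 39.1805
  f5: (p3, p1, p6) → 23.9777
  f6: (p3, p2, p1) → 66.0806
  f7: (p3, p2, p4) → 100.9098
  f8: (p3, p5, p4) → 85.1829
  f9: (p3, p0, p6) → 18.6945
  f10: (p3, p0, p5) → 36.6450
Σ area = 472.603

Check V−E+F: 7 − 15 + 10 = 2.


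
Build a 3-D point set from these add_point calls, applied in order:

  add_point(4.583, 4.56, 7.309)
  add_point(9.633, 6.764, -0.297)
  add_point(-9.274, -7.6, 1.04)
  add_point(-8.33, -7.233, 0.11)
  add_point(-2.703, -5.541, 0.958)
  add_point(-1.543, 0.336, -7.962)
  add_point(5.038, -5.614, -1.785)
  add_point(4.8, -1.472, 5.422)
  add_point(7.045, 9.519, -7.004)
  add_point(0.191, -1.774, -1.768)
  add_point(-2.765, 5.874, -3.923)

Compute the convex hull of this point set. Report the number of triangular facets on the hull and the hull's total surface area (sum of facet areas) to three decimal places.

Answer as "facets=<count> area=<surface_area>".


Extreme-point indices: [0, 1, 2, 3, 5, 6, 7, 8, 10] — 9 of 11 on the boundary.

Facet areas (half cross-product norm):
  f1: (p0, p8, p1) → 28.6837
  f2: (p6, p8, p1) → 50.7800
  f3: (p10, p0, p2) → 105.5328
  f4: (p10, p0, p8) → 71.7244
  f5: (p5, p6, p8) → 68.0460
  f6: (p5, p10, p2) → 49.6872
  f7: (p5, p10, p8) → 37.9189
  f8: (p7, p0, p1) → 29.6782
  f9: (p7, p6, p1) → 46.0971
  f10: (p7, p0, p2) → 45.8596
  f11: (p7, p6, p2) → 60.7209
  f12: (p3, p6, p2) → 5.5979
  f13: (p3, p5, p2) → 3.1620
  f14: (p3, p5, p6) → 65.5176
Σ area = 669.006

Euler characteristic 9−21+14 = 2 ✓

facets=14 area=669.006
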